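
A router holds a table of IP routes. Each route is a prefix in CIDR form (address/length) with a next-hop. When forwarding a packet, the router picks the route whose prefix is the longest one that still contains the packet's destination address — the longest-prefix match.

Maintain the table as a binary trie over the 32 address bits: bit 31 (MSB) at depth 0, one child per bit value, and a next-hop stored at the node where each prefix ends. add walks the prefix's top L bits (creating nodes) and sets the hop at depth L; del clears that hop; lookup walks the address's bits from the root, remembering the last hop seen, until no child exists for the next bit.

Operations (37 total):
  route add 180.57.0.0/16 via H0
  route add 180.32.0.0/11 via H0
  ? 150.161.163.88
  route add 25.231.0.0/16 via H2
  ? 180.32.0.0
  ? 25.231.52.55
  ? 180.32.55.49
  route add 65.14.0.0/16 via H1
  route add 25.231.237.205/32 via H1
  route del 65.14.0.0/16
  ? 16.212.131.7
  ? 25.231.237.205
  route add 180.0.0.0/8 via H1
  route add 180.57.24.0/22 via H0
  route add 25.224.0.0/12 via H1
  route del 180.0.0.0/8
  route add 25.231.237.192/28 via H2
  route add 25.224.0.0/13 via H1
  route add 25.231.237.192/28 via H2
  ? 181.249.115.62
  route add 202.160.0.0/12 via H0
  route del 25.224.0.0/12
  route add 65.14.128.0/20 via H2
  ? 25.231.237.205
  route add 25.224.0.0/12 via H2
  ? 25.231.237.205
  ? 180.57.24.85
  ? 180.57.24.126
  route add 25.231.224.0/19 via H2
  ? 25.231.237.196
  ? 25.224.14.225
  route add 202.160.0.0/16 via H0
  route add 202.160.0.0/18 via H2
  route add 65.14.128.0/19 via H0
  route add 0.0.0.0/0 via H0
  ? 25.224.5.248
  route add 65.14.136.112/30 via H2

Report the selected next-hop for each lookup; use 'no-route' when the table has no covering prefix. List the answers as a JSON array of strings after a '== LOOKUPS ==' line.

Apply in order:
  add 180.57.0.0/16 -> H0 at depth 16
  add 180.32.0.0/11 -> H0 at depth 11
  Q 150.161.163.88: descend 10 ; hops seen [∅] ; pick no-route
  add 25.231.0.0/16 -> H2 at depth 16
  Q 180.32.0.0: descend 10110100001 ; hops seen [H0] ; pick H0
  Q 25.231.52.55: descend 0001100111100111 ; hops seen [H2] ; pick H2
  Q 180.32.55.49: descend 10110100001 ; hops seen [H0] ; pick H0
  add 65.14.0.0/16 -> H1 at depth 16
  add 25.231.237.205/32 -> H1 at depth 32
  - 65.14.0.0/16 clear@16
  Q 16.212.131.7: descend 0001 ; hops seen [∅] ; pick no-route
  Q 25.231.237.205: descend 00011001111001111110110111001101 ; hops seen [H2,H1] ; pick H1
  add 180.0.0.0/8 -> H1 at depth 8
  add 180.57.24.0/22 -> H0 at depth 22
  add 25.224.0.0/12 -> H1 at depth 12
  - 180.0.0.0/8 clear@8
  add 25.231.237.192/28 -> H2 at depth 28
  add 25.224.0.0/13 -> H1 at depth 13
  add 25.231.237.192/28 -> H2 at depth 28
  Q 181.249.115.62: descend 1011010 ; hops seen [∅] ; pick no-route
  add 202.160.0.0/12 -> H0 at depth 12
  - 25.224.0.0/12 clear@12
  add 65.14.128.0/20 -> H2 at depth 20
  Q 25.231.237.205: descend 00011001111001111110110111001101 ; hops seen [H1,H2,H2,H1] ; pick H1
  add 25.224.0.0/12 -> H2 at depth 12
  Q 25.231.237.205: descend 00011001111001111110110111001101 ; hops seen [H2,H1,H2,H2,H1] ; pick H1
  Q 180.57.24.85: descend 1011010000111001000110 ; hops seen [H0,H0,H0] ; pick H0
  Q 180.57.24.126: descend 1011010000111001000110 ; hops seen [H0,H0,H0] ; pick H0
  add 25.231.224.0/19 -> H2 at depth 19
  Q 25.231.237.196: descend 0001100111100111111011011100 ; hops seen [H2,H1,H2,H2,H2] ; pick H2
  Q 25.224.14.225: descend 0001100111100 ; hops seen [H2,H1] ; pick H1
  add 202.160.0.0/16 -> H0 at depth 16
  add 202.160.0.0/18 -> H2 at depth 18
  add 65.14.128.0/19 -> H0 at depth 19
  add 0.0.0.0/0 -> H0 at depth 0
  Q 25.224.5.248: descend 0001100111100 ; hops seen [H0,H2,H1] ; pick H1
  add 65.14.136.112/30 -> H2 at depth 30

== LOOKUPS ==
["no-route","H0","H2","H0","no-route","H1","no-route","H1","H1","H0","H0","H2","H1","H1"]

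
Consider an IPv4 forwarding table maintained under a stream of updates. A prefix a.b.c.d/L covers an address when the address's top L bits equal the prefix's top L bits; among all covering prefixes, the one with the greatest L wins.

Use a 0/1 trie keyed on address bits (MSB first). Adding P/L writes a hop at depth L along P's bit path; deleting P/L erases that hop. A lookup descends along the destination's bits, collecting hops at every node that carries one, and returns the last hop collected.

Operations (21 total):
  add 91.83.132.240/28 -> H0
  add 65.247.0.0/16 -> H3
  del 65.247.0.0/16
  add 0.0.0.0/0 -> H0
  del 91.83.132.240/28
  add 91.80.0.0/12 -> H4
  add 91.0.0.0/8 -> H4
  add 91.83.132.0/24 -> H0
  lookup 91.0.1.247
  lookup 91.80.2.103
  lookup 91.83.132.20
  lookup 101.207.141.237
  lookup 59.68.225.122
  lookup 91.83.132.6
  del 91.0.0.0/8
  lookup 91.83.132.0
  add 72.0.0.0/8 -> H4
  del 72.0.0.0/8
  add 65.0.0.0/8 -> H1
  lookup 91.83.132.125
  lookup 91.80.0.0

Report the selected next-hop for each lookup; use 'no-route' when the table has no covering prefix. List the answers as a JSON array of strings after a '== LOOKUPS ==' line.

Apply in order:
  + 91.83.132.240/28 (H0) depth=28
  + 65.247.0.0/16 (H3) depth=16
  del 65.247.0.0/16 (clear depth 16)
  + 0.0.0.0/0 (H0) depth=0
  del 91.83.132.240/28 (clear depth 28)
  + 91.80.0.0/12 (H4) depth=12
  + 91.0.0.0/8 (H4) depth=8
  + 91.83.132.0/24 (H0) depth=24
  lookup 91.0.1.247: bits 010110110 walk d0:H0→d1:-→d2:-→d3:-→d4:-→d5:-→d6:-→d7:-→d8:H4→d9:- -> H4
  lookup 91.80.2.103: bits 01011011010100 walk d0:H0→d1:-→d2:-→d3:-→d4:-→d5:-→d6:-→d7:-→d8:H4→d9:-→d10:-→d11:-→d12:H4→d13:-→d14:- -> H4
  lookup 91.83.132.20: bits 010110110101001110000100 walk d0:H0→d1:-→d2:-→d3:-→d4:-→d5:-→d6:-→d7:-→d8:H4→d9:-→d10:-→d11:-→d12:H4→d13:-→d14:-→d15:-→d16:-→d17:-→d18:-→d19:-→d20:-→d21:-→d22:-→d23:-→d24:H0 -> H0
  lookup 101.207.141.237: bits 01 walk d0:H0→d1:-→d2:- -> H0
  lookup 59.68.225.122: bits 0 walk d0:H0→d1:- -> H0
  lookup 91.83.132.6: bits 010110110101001110000100 walk d0:H0→d1:-→d2:-→d3:-→d4:-→d5:-→d6:-→d7:-→d8:H4→d9:-→d10:-→d11:-→d12:H4→d13:-→d14:-→d15:-→d16:-→d17:-→d18:-→d19:-→d20:-→d21:-→d22:-→d23:-→d24:H0 -> H0
  del 91.0.0.0/8 (clear depth 8)
  lookup 91.83.132.0: bits 010110110101001110000100 walk d0:H0→d1:-→d2:-→d3:-→d4:-→d5:-→d6:-→d7:-→d8:-→d9:-→d10:-→d11:-→d12:H4→d13:-→d14:-→d15:-→d16:-→d17:-→d18:-→d19:-→d20:-→d21:-→d22:-→d23:-→d24:H0 -> H0
  + 72.0.0.0/8 (H4) depth=8
  del 72.0.0.0/8 (clear depth 8)
  + 65.0.0.0/8 (H1) depth=8
  lookup 91.83.132.125: bits 010110110101001110000100 walk d0:H0→d1:-→d2:-→d3:-→d4:-→d5:-→d6:-→d7:-→d8:-→d9:-→d10:-→d11:-→d12:H4→d13:-→d14:-→d15:-→d16:-→d17:-→d18:-→d19:-→d20:-→d21:-→d22:-→d23:-→d24:H0 -> H0
  lookup 91.80.0.0: bits 01011011010100 walk d0:H0→d1:-→d2:-→d3:-→d4:-→d5:-→d6:-→d7:-→d8:-→d9:-→d10:-→d11:-→d12:H4→d13:-→d14:- -> H4

== LOOKUPS ==
["H4","H4","H0","H0","H0","H0","H0","H0","H4"]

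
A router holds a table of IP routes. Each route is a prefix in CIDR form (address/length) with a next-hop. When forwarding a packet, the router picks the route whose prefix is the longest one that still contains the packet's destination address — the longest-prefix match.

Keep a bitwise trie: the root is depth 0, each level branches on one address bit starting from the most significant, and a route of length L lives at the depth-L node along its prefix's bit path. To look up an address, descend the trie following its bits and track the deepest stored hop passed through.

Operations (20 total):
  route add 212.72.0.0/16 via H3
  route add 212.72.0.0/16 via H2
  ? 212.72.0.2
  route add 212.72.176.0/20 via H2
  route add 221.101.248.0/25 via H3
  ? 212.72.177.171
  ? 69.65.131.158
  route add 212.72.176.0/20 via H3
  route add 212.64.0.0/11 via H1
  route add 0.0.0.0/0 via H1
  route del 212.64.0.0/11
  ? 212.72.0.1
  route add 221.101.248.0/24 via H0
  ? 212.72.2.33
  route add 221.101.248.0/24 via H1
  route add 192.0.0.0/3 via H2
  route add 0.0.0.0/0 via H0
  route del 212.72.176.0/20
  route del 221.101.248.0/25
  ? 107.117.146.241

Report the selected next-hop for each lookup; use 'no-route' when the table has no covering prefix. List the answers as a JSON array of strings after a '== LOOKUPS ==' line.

Apply in order:
  + 212.72.0.0/16 (H3) depth=16
  + 212.72.0.0/16 (H2) depth=16
  ? 212.72.0.2  path d0:-→d1:-→d2:-→d3:-→d4:-→d5:-→d6:-→d7:-→d8:-→d9:-→d10:-→d11:-→d12:-→d13:-→d14:-→d15:-→d16:H2  best=H2
  + 212.72.176.0/20 (H2) depth=20
  + 221.101.248.0/25 (H3) depth=25
  ? 212.72.177.171  path d0:-→d1:-→d2:-→d3:-→d4:-→d5:-→d6:-→d7:-→d8:-→d9:-→d10:-→d11:-→d12:-→d13:-→d14:-→d15:-→d16:H2→d17:-→d18:-→d19:-→d20:H2  best=H2
  ? 69.65.131.158  path d0:-  best=no-route
  + 212.72.176.0/20 (H3) depth=20
  + 212.64.0.0/11 (H1) depth=11
  + 0.0.0.0/0 (H1) depth=0
  del 212.64.0.0/11 (clear depth 11)
  ? 212.72.0.1  path d0:H1→d1:-→d2:-→d3:-→d4:-→d5:-→d6:-→d7:-→d8:-→d9:-→d10:-→d11:-→d12:-→d13:-→d14:-→d15:-→d16:H2  best=H2
  + 221.101.248.0/24 (H0) depth=24
  ? 212.72.2.33  path d0:H1→d1:-→d2:-→d3:-→d4:-→d5:-→d6:-→d7:-→d8:-→d9:-→d10:-→d11:-→d12:-→d13:-→d14:-→d15:-→d16:H2  best=H2
  + 221.101.248.0/24 (H1) depth=24
  + 192.0.0.0/3 (H2) depth=3
  + 0.0.0.0/0 (H0) depth=0
  del 212.72.176.0/20 (clear depth 20)
  del 221.101.248.0/25 (clear depth 25)
  ? 107.117.146.241  path d0:H0  best=H0

== LOOKUPS ==
["H2","H2","no-route","H2","H2","H0"]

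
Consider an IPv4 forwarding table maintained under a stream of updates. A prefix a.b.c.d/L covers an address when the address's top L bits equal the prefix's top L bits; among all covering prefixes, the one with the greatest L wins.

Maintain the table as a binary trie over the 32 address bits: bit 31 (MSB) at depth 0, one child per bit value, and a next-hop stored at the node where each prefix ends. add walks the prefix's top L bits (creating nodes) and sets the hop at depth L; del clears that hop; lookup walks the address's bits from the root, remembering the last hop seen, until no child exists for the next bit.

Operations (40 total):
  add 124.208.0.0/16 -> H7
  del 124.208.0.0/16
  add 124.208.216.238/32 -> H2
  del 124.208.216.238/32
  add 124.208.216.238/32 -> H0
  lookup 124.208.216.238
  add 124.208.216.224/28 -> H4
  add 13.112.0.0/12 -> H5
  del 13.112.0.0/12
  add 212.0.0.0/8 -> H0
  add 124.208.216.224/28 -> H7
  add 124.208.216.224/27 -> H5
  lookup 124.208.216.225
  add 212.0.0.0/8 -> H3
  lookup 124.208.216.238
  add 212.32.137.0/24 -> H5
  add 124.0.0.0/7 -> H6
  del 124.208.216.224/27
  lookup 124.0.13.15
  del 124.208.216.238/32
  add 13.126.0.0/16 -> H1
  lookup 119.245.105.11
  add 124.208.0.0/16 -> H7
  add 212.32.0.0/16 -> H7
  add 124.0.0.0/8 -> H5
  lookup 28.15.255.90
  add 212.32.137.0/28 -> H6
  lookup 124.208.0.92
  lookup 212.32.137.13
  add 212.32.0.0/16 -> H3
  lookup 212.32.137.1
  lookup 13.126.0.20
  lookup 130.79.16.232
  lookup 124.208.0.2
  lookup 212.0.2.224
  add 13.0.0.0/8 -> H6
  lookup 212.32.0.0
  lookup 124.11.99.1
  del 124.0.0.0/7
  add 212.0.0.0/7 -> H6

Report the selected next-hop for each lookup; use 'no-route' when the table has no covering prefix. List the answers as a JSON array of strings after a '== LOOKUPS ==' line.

Trace:
  add 124.208.0.0/16 -> H7 at depth 16
  - 124.208.0.0/16 clear@16
  add 124.208.216.238/32 -> H2 at depth 32
  - 124.208.216.238/32 clear@32
  add 124.208.216.238/32 -> H0 at depth 32
  Q 124.208.216.238: descend 01111100110100001101100011101110 ; hops seen [H0] ; pick H0
  add 124.208.216.224/28 -> H4 at depth 28
  add 13.112.0.0/12 -> H5 at depth 12
  - 13.112.0.0/12 clear@12
  add 212.0.0.0/8 -> H0 at depth 8
  add 124.208.216.224/28 -> H7 at depth 28
  add 124.208.216.224/27 -> H5 at depth 27
  Q 124.208.216.225: descend 0111110011010000110110001110 ; hops seen [H5,H7] ; pick H7
  add 212.0.0.0/8 -> H3 at depth 8
  Q 124.208.216.238: descend 01111100110100001101100011101110 ; hops seen [H5,H7,H0] ; pick H0
  add 212.32.137.0/24 -> H5 at depth 24
  add 124.0.0.0/7 -> H6 at depth 7
  - 124.208.216.224/27 clear@27
  Q 124.0.13.15: descend 01111100 ; hops seen [H6] ; pick H6
  - 124.208.216.238/32 clear@32
  add 13.126.0.0/16 -> H1 at depth 16
  Q 119.245.105.11: descend 0111 ; hops seen [∅] ; pick no-route
  add 124.208.0.0/16 -> H7 at depth 16
  add 212.32.0.0/16 -> H7 at depth 16
  add 124.0.0.0/8 -> H5 at depth 8
  Q 28.15.255.90: descend 000 ; hops seen [∅] ; pick no-route
  add 212.32.137.0/28 -> H6 at depth 28
  Q 124.208.0.92: descend 0111110011010000 ; hops seen [H6,H5,H7] ; pick H7
  Q 212.32.137.13: descend 1101010000100000100010010000 ; hops seen [H3,H7,H5,H6] ; pick H6
  add 212.32.0.0/16 -> H3 at depth 16
  Q 212.32.137.1: descend 1101010000100000100010010000 ; hops seen [H3,H3,H5,H6] ; pick H6
  Q 13.126.0.20: descend 0000110101111110 ; hops seen [H1] ; pick H1
  Q 130.79.16.232: descend 1 ; hops seen [∅] ; pick no-route
  Q 124.208.0.2: descend 0111110011010000 ; hops seen [H6,H5,H7] ; pick H7
  Q 212.0.2.224: descend 1101010000 ; hops seen [H3] ; pick H3
  add 13.0.0.0/8 -> H6 at depth 8
  Q 212.32.0.0: descend 1101010000100000 ; hops seen [H3,H3] ; pick H3
  Q 124.11.99.1: descend 01111100 ; hops seen [H6,H5] ; pick H5
  - 124.0.0.0/7 clear@7
  add 212.0.0.0/7 -> H6 at depth 7

== LOOKUPS ==
["H0","H7","H0","H6","no-route","no-route","H7","H6","H6","H1","no-route","H7","H3","H3","H5"]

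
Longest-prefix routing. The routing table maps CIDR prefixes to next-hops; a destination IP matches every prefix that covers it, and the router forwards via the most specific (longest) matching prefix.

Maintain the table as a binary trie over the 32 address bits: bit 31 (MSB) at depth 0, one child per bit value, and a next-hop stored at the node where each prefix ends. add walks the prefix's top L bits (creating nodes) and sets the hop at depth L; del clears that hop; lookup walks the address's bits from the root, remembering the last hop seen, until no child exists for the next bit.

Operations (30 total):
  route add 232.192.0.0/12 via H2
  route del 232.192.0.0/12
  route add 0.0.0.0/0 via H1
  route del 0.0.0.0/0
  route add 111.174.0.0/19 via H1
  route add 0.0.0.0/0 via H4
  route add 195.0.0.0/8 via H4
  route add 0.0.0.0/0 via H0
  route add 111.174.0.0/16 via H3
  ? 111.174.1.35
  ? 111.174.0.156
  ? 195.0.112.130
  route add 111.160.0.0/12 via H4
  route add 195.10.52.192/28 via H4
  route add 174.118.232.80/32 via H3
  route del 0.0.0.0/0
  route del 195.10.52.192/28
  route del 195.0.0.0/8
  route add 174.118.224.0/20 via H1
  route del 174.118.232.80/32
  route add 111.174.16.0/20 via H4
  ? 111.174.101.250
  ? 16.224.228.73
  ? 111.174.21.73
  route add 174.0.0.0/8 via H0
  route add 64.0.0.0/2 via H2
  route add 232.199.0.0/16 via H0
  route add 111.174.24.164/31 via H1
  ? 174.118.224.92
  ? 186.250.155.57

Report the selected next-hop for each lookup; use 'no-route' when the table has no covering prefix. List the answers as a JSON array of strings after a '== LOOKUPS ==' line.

Apply in order:
  add 232.192.0.0/12 -> H2 at depth 12
  - 232.192.0.0/12 clear@12
  add 0.0.0.0/0 -> H1 at depth 0
  - 0.0.0.0/0 clear@0
  add 111.174.0.0/19 -> H1 at depth 19
  add 0.0.0.0/0 -> H4 at depth 0
  add 195.0.0.0/8 -> H4 at depth 8
  add 0.0.0.0/0 -> H0 at depth 0
  add 111.174.0.0/16 -> H3 at depth 16
  ? 111.174.1.35  path d0:H0→d1:-→d2:-→d3:-→d4:-→d5:-→d6:-→d7:-→d8:-→d9:-→d10:-→d11:-→d12:-→d13:-→d14:-→d15:-→d16:H3→d17:-→d18:-→d19:H1  best=H1
  ? 111.174.0.156  path d0:H0→d1:-→d2:-→d3:-→d4:-→d5:-→d6:-→d7:-→d8:-→d9:-→d10:-→d11:-→d12:-→d13:-→d14:-→d15:-→d16:H3→d17:-→d18:-→d19:H1  best=H1
  ? 195.0.112.130  path d0:H0→d1:-→d2:-→d3:-→d4:-→d5:-→d6:-→d7:-→d8:H4  best=H4
  add 111.160.0.0/12 -> H4 at depth 12
  add 195.10.52.192/28 -> H4 at depth 28
  add 174.118.232.80/32 -> H3 at depth 32
  - 0.0.0.0/0 clear@0
  - 195.10.52.192/28 clear@28
  - 195.0.0.0/8 clear@8
  add 174.118.224.0/20 -> H1 at depth 20
  - 174.118.232.80/32 clear@32
  add 111.174.16.0/20 -> H4 at depth 20
  ? 111.174.101.250  path d0:-→d1:-→d2:-→d3:-→d4:-→d5:-→d6:-→d7:-→d8:-→d9:-→d10:-→d11:-→d12:H4→d13:-→d14:-→d15:-→d16:H3→d17:-  best=H3
  ? 16.224.228.73  path d0:-→d1:-  best=no-route
  ? 111.174.21.73  path d0:-→d1:-→d2:-→d3:-→d4:-→d5:-→d6:-→d7:-→d8:-→d9:-→d10:-→d11:-→d12:H4→d13:-→d14:-→d15:-→d16:H3→d17:-→d18:-→d19:H1→d20:H4  best=H4
  add 174.0.0.0/8 -> H0 at depth 8
  add 64.0.0.0/2 -> H2 at depth 2
  add 232.199.0.0/16 -> H0 at depth 16
  add 111.174.24.164/31 -> H1 at depth 31
  ? 174.118.224.92  path d0:-→d1:-→d2:-→d3:-→d4:-→d5:-→d6:-→d7:-→d8:H0→d9:-→d10:-→d11:-→d12:-→d13:-→d14:-→d15:-→d16:-→d17:-→d18:-→d19:-→d20:H1  best=H1
  ? 186.250.155.57  path d0:-→d1:-→d2:-→d3:-  best=no-route

== LOOKUPS ==
["H1","H1","H4","H3","no-route","H4","H1","no-route"]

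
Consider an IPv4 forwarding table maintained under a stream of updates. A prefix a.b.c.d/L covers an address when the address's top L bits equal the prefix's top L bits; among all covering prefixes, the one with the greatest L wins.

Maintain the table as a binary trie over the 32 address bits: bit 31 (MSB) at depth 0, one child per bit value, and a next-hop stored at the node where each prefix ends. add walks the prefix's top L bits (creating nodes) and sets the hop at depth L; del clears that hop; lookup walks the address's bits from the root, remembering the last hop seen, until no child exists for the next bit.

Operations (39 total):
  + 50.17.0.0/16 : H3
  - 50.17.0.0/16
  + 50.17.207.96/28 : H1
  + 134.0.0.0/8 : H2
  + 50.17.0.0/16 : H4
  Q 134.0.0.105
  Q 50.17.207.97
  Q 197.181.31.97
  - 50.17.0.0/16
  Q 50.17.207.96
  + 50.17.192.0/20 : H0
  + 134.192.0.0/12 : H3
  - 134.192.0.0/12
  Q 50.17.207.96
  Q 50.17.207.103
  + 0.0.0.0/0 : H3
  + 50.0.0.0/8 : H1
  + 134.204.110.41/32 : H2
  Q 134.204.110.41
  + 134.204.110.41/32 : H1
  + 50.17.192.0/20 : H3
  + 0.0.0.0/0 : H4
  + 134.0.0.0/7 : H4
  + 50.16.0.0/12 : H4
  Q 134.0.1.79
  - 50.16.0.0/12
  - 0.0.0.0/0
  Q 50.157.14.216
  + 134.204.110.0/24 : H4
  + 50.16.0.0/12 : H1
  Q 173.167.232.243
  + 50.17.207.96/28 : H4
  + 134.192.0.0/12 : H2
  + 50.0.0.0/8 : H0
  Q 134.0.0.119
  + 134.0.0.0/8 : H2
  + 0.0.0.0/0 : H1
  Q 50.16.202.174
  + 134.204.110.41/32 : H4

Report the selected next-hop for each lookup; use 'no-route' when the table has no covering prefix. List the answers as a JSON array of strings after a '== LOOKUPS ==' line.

Apply in order:
  add 50.17.0.0/16 -> H3 at depth 16
  - 50.17.0.0/16 clear@16
  add 50.17.207.96/28 -> H1 at depth 28
  add 134.0.0.0/8 -> H2 at depth 8
  add 50.17.0.0/16 -> H4 at depth 16
  ? 134.0.0.105  path d0:-→d1:-→d2:-→d3:-→d4:-→d5:-→d6:-→d7:-→d8:H2  best=H2
  ? 50.17.207.97  path d0:-→d1:-→d2:-→d3:-→d4:-→d5:-→d6:-→d7:-→d8:-→d9:-→d10:-→d11:-→d12:-→d13:-→d14:-→d15:-→d16:H4→d17:-→d18:-→d19:-→d20:-→d21:-→d22:-→d23:-→d24:-→d25:-→d26:-→d27:-→d28:H1  best=H1
  ? 197.181.31.97  path d0:-→d1:-  best=no-route
  - 50.17.0.0/16 clear@16
  ? 50.17.207.96  path d0:-→d1:-→d2:-→d3:-→d4:-→d5:-→d6:-→d7:-→d8:-→d9:-→d10:-→d11:-→d12:-→d13:-→d14:-→d15:-→d16:-→d17:-→d18:-→d19:-→d20:-→d21:-→d22:-→d23:-→d24:-→d25:-→d26:-→d27:-→d28:H1  best=H1
  add 50.17.192.0/20 -> H0 at depth 20
  add 134.192.0.0/12 -> H3 at depth 12
  - 134.192.0.0/12 clear@12
  ? 50.17.207.96  path d0:-→d1:-→d2:-→d3:-→d4:-→d5:-→d6:-→d7:-→d8:-→d9:-→d10:-→d11:-→d12:-→d13:-→d14:-→d15:-→d16:-→d17:-→d18:-→d19:-→d20:H0→d21:-→d22:-→d23:-→d24:-→d25:-→d26:-→d27:-→d28:H1  best=H1
  ? 50.17.207.103  path d0:-→d1:-→d2:-→d3:-→d4:-→d5:-→d6:-→d7:-→d8:-→d9:-→d10:-→d11:-→d12:-→d13:-→d14:-→d15:-→d16:-→d17:-→d18:-→d19:-→d20:H0→d21:-→d22:-→d23:-→d24:-→d25:-→d26:-→d27:-→d28:H1  best=H1
  add 0.0.0.0/0 -> H3 at depth 0
  add 50.0.0.0/8 -> H1 at depth 8
  add 134.204.110.41/32 -> H2 at depth 32
  ? 134.204.110.41  path d0:H3→d1:-→d2:-→d3:-→d4:-→d5:-→d6:-→d7:-→d8:H2→d9:-→d10:-→d11:-→d12:-→d13:-→d14:-→d15:-→d16:-→d17:-→d18:-→d19:-→d20:-→d21:-→d22:-→d23:-→d24:-→d25:-→d26:-→d27:-→d28:-→d29:-→d30:-→d31:-→d32:H2  best=H2
  add 134.204.110.41/32 -> H1 at depth 32
  add 50.17.192.0/20 -> H3 at depth 20
  add 0.0.0.0/0 -> H4 at depth 0
  add 134.0.0.0/7 -> H4 at depth 7
  add 50.16.0.0/12 -> H4 at depth 12
  ? 134.0.1.79  path d0:H4→d1:-→d2:-→d3:-→d4:-→d5:-→d6:-→d7:H4→d8:H2  best=H2
  - 50.16.0.0/12 clear@12
  - 0.0.0.0/0 clear@0
  ? 50.157.14.216  path d0:-→d1:-→d2:-→d3:-→d4:-→d5:-→d6:-→d7:-→d8:H1  best=H1
  add 134.204.110.0/24 -> H4 at depth 24
  add 50.16.0.0/12 -> H1 at depth 12
  ? 173.167.232.243  path d0:-→d1:-→d2:-  best=no-route
  add 50.17.207.96/28 -> H4 at depth 28
  add 134.192.0.0/12 -> H2 at depth 12
  add 50.0.0.0/8 -> H0 at depth 8
  ? 134.0.0.119  path d0:-→d1:-→d2:-→d3:-→d4:-→d5:-→d6:-→d7:H4→d8:H2  best=H2
  add 134.0.0.0/8 -> H2 at depth 8
  add 0.0.0.0/0 -> H1 at depth 0
  ? 50.16.202.174  path d0:H1→d1:-→d2:-→d3:-→d4:-→d5:-→d6:-→d7:-→d8:H0→d9:-→d10:-→d11:-→d12:H1→d13:-→d14:-→d15:-  best=H1
  add 134.204.110.41/32 -> H4 at depth 32

== LOOKUPS ==
["H2","H1","no-route","H1","H1","H1","H2","H2","H1","no-route","H2","H1"]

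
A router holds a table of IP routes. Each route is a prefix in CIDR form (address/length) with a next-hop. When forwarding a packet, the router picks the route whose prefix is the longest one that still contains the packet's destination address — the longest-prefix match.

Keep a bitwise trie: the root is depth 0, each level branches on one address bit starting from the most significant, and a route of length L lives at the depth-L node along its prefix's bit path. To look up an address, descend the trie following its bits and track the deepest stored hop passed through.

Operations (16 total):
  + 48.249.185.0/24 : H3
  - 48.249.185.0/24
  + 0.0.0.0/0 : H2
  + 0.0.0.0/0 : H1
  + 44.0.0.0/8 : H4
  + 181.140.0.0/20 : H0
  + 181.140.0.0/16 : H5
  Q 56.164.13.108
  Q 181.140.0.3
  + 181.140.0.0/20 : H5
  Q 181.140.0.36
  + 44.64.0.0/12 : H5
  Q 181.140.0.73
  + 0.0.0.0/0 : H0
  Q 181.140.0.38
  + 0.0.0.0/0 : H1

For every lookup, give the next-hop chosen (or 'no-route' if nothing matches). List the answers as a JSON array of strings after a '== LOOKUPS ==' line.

Apply in order:
  add 48.249.185.0/24 -> H3 at depth 24
  del 48.249.185.0/24 (clear depth 24)
  add 0.0.0.0/0 -> H2 at depth 0
  add 0.0.0.0/0 -> H1 at depth 0
  add 44.0.0.0/8 -> H4 at depth 8
  add 181.140.0.0/20 -> H0 at depth 20
  add 181.140.0.0/16 -> H5 at depth 16
  ? 56.164.13.108  path d0:H1→d1:-→d2:-→d3:-→d4:-  best=H1
  ? 181.140.0.3  path d0:H1→d1:-→d2:-→d3:-→d4:-→d5:-→d6:-→d7:-→d8:-→d9:-→d10:-→d11:-→d12:-→d13:-→d14:-→d15:-→d16:H5→d17:-→d18:-→d19:-→d20:H0  best=H0
  add 181.140.0.0/20 -> H5 at depth 20
  ? 181.140.0.36  path d0:H1→d1:-→d2:-→d3:-→d4:-→d5:-→d6:-→d7:-→d8:-→d9:-→d10:-→d11:-→d12:-→d13:-→d14:-→d15:-→d16:H5→d17:-→d18:-→d19:-→d20:H5  best=H5
  add 44.64.0.0/12 -> H5 at depth 12
  ? 181.140.0.73  path d0:H1→d1:-→d2:-→d3:-→d4:-→d5:-→d6:-→d7:-→d8:-→d9:-→d10:-→d11:-→d12:-→d13:-→d14:-→d15:-→d16:H5→d17:-→d18:-→d19:-→d20:H5  best=H5
  add 0.0.0.0/0 -> H0 at depth 0
  ? 181.140.0.38  path d0:H0→d1:-→d2:-→d3:-→d4:-→d5:-→d6:-→d7:-→d8:-→d9:-→d10:-→d11:-→d12:-→d13:-→d14:-→d15:-→d16:H5→d17:-→d18:-→d19:-→d20:H5  best=H5
  add 0.0.0.0/0 -> H1 at depth 0

== LOOKUPS ==
["H1","H0","H5","H5","H5"]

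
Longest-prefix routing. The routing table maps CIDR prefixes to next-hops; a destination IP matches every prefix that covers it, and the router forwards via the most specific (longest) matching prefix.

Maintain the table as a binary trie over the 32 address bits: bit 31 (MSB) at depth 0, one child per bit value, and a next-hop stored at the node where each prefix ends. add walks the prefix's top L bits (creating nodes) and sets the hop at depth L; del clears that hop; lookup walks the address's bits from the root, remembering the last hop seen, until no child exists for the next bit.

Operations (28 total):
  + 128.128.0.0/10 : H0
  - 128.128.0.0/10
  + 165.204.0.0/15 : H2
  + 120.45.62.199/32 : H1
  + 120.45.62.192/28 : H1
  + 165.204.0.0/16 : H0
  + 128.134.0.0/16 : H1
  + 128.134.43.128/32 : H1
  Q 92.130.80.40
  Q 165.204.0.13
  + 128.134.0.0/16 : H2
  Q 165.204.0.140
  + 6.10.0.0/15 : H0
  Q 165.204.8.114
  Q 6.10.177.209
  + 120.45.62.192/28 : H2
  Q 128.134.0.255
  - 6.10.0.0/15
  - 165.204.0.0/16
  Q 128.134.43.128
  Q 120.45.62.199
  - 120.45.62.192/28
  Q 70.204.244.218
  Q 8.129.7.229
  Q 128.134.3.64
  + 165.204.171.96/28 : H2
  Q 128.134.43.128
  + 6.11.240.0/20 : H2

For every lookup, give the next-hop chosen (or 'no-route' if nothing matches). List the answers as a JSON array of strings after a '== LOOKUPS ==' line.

Process each operation:
  + 128.128.0.0/10 (H0) depth=10
  - 128.128.0.0/10 clear@10
  + 165.204.0.0/15 (H2) depth=15
  + 120.45.62.199/32 (H1) depth=32
  + 120.45.62.192/28 (H1) depth=28
  + 165.204.0.0/16 (H0) depth=16
  + 128.134.0.0/16 (H1) depth=16
  + 128.134.43.128/32 (H1) depth=32
  Q 92.130.80.40: descend 01 ; hops seen [∅] ; pick no-route
  Q 165.204.0.13: descend 1010010111001100 ; hops seen [H2,H0] ; pick H0
  + 128.134.0.0/16 (H2) depth=16
  Q 165.204.0.140: descend 1010010111001100 ; hops seen [H2,H0] ; pick H0
  + 6.10.0.0/15 (H0) depth=15
  Q 165.204.8.114: descend 1010010111001100 ; hops seen [H2,H0] ; pick H0
  Q 6.10.177.209: descend 000001100000101 ; hops seen [H0] ; pick H0
  + 120.45.62.192/28 (H2) depth=28
  Q 128.134.0.255: descend 100000001000011000 ; hops seen [H2] ; pick H2
  - 6.10.0.0/15 clear@15
  - 165.204.0.0/16 clear@16
  Q 128.134.43.128: descend 10000000100001100010101110000000 ; hops seen [H2,H1] ; pick H1
  Q 120.45.62.199: descend 01111000001011010011111011000111 ; hops seen [H2,H1] ; pick H1
  - 120.45.62.192/28 clear@28
  Q 70.204.244.218: descend 01 ; hops seen [∅] ; pick no-route
  Q 8.129.7.229: descend 0000 ; hops seen [∅] ; pick no-route
  Q 128.134.3.64: descend 100000001000011000 ; hops seen [H2] ; pick H2
  + 165.204.171.96/28 (H2) depth=28
  Q 128.134.43.128: descend 10000000100001100010101110000000 ; hops seen [H2,H1] ; pick H1
  + 6.11.240.0/20 (H2) depth=20

== LOOKUPS ==
["no-route","H0","H0","H0","H0","H2","H1","H1","no-route","no-route","H2","H1"]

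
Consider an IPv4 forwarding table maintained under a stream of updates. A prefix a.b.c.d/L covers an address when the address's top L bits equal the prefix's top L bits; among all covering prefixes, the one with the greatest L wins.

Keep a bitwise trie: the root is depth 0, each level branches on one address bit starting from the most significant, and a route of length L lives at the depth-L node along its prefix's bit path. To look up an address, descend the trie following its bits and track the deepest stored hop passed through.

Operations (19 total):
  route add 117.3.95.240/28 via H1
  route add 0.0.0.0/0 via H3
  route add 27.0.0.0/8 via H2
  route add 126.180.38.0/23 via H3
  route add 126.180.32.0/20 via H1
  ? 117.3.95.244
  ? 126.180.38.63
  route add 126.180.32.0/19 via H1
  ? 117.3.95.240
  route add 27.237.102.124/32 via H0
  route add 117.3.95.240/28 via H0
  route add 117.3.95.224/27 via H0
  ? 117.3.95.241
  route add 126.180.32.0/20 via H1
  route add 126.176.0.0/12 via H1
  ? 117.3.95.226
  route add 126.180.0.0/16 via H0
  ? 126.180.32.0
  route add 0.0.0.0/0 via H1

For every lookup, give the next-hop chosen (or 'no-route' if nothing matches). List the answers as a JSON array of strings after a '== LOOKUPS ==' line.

Trace:
  add 117.3.95.240/28 -> H1 at depth 28
  add 0.0.0.0/0 -> H3 at depth 0
  add 27.0.0.0/8 -> H2 at depth 8
  add 126.180.38.0/23 -> H3 at depth 23
  add 126.180.32.0/20 -> H1 at depth 20
  lookup 117.3.95.244: bits 0111010100000011010111111111 walk d0:H3→d1:-→d2:-→d3:-→d4:-→d5:-→d6:-→d7:-→d8:-→d9:-→d10:-→d11:-→d12:-→d13:-→d14:-→d15:-→d16:-→d17:-→d18:-→d19:-→d20:-→d21:-→d22:-→d23:-→d24:-→d25:-→d26:-→d27:-→d28:H1 -> H1
  lookup 126.180.38.63: bits 01111110101101000010011 walk d0:H3→d1:-→d2:-→d3:-→d4:-→d5:-→d6:-→d7:-→d8:-→d9:-→d10:-→d11:-→d12:-→d13:-→d14:-→d15:-→d16:-→d17:-→d18:-→d19:-→d20:H1→d21:-→d22:-→d23:H3 -> H3
  add 126.180.32.0/19 -> H1 at depth 19
  lookup 117.3.95.240: bits 0111010100000011010111111111 walk d0:H3→d1:-→d2:-→d3:-→d4:-→d5:-→d6:-→d7:-→d8:-→d9:-→d10:-→d11:-→d12:-→d13:-→d14:-→d15:-→d16:-→d17:-→d18:-→d19:-→d20:-→d21:-→d22:-→d23:-→d24:-→d25:-→d26:-→d27:-→d28:H1 -> H1
  add 27.237.102.124/32 -> H0 at depth 32
  add 117.3.95.240/28 -> H0 at depth 28
  add 117.3.95.224/27 -> H0 at depth 27
  lookup 117.3.95.241: bits 0111010100000011010111111111 walk d0:H3→d1:-→d2:-→d3:-→d4:-→d5:-→d6:-→d7:-→d8:-→d9:-→d10:-→d11:-→d12:-→d13:-→d14:-→d15:-→d16:-→d17:-→d18:-→d19:-→d20:-→d21:-→d22:-→d23:-→d24:-→d25:-→d26:-→d27:H0→d28:H0 -> H0
  add 126.180.32.0/20 -> H1 at depth 20
  add 126.176.0.0/12 -> H1 at depth 12
  lookup 117.3.95.226: bits 011101010000001101011111111 walk d0:H3→d1:-→d2:-→d3:-→d4:-→d5:-→d6:-→d7:-→d8:-→d9:-→d10:-→d11:-→d12:-→d13:-→d14:-→d15:-→d16:-→d17:-→d18:-→d19:-→d20:-→d21:-→d22:-→d23:-→d24:-→d25:-→d26:-→d27:H0 -> H0
  add 126.180.0.0/16 -> H0 at depth 16
  lookup 126.180.32.0: bits 011111101011010000100 walk d0:H3→d1:-→d2:-→d3:-→d4:-→d5:-→d6:-→d7:-→d8:-→d9:-→d10:-→d11:-→d12:H1→d13:-→d14:-→d15:-→d16:H0→d17:-→d18:-→d19:H1→d20:H1→d21:- -> H1
  add 0.0.0.0/0 -> H1 at depth 0

== LOOKUPS ==
["H1","H3","H1","H0","H0","H1"]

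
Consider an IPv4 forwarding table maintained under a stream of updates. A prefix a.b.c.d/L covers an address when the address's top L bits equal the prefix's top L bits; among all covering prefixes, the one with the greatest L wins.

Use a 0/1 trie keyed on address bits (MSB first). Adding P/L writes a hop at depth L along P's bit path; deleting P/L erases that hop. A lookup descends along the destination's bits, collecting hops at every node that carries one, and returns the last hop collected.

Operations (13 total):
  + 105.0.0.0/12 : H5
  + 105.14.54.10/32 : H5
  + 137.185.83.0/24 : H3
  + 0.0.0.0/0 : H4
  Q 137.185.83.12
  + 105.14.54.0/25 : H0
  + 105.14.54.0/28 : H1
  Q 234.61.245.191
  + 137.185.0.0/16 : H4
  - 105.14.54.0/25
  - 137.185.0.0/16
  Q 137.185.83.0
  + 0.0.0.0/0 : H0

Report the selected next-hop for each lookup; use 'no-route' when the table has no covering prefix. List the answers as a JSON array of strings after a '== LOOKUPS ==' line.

Apply in order:
  add 105.0.0.0/12 -> H5 at depth 12
  add 105.14.54.10/32 -> H5 at depth 32
  add 137.185.83.0/24 -> H3 at depth 24
  add 0.0.0.0/0 -> H4 at depth 0
  Q 137.185.83.12: descend 100010011011100101010011 ; hops seen [H4,H3] ; pick H3
  add 105.14.54.0/25 -> H0 at depth 25
  add 105.14.54.0/28 -> H1 at depth 28
  Q 234.61.245.191: descend 1 ; hops seen [H4] ; pick H4
  add 137.185.0.0/16 -> H4 at depth 16
  - 105.14.54.0/25 clear@25
  - 137.185.0.0/16 clear@16
  Q 137.185.83.0: descend 100010011011100101010011 ; hops seen [H4,H3] ; pick H3
  add 0.0.0.0/0 -> H0 at depth 0

== LOOKUPS ==
["H3","H4","H3"]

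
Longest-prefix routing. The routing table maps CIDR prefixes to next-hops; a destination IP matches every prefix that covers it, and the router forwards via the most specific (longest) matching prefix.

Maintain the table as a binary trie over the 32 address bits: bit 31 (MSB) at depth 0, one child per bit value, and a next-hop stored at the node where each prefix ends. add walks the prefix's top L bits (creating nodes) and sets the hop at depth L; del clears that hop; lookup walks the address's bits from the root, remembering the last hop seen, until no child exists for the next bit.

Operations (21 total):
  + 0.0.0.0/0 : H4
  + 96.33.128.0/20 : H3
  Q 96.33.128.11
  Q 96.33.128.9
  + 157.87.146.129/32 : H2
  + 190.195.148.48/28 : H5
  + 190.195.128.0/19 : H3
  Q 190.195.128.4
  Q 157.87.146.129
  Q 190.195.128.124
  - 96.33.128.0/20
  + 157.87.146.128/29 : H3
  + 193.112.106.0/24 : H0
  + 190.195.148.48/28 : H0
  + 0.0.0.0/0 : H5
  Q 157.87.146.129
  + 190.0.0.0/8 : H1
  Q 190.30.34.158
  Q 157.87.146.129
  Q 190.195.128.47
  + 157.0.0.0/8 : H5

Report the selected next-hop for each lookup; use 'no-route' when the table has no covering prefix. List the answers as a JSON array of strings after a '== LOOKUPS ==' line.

Apply in order:
  + 0.0.0.0/0 (H4) depth=0
  + 96.33.128.0/20 (H3) depth=20
  Q 96.33.128.11: descend 01100000001000011000 ; hops seen [H4,H3] ; pick H3
  Q 96.33.128.9: descend 01100000001000011000 ; hops seen [H4,H3] ; pick H3
  + 157.87.146.129/32 (H2) depth=32
  + 190.195.148.48/28 (H5) depth=28
  + 190.195.128.0/19 (H3) depth=19
  Q 190.195.128.4: descend 1011111011000011100 ; hops seen [H4,H3] ; pick H3
  Q 157.87.146.129: descend 10011101010101111001001010000001 ; hops seen [H4,H2] ; pick H2
  Q 190.195.128.124: descend 1011111011000011100 ; hops seen [H4,H3] ; pick H3
  del 96.33.128.0/20 (clear depth 20)
  + 157.87.146.128/29 (H3) depth=29
  + 193.112.106.0/24 (H0) depth=24
  + 190.195.148.48/28 (H0) depth=28
  + 0.0.0.0/0 (H5) depth=0
  Q 157.87.146.129: descend 10011101010101111001001010000001 ; hops seen [H5,H3,H2] ; pick H2
  + 190.0.0.0/8 (H1) depth=8
  Q 190.30.34.158: descend 10111110 ; hops seen [H5,H1] ; pick H1
  Q 157.87.146.129: descend 10011101010101111001001010000001 ; hops seen [H5,H3,H2] ; pick H2
  Q 190.195.128.47: descend 1011111011000011100 ; hops seen [H5,H1,H3] ; pick H3
  + 157.0.0.0/8 (H5) depth=8

== LOOKUPS ==
["H3","H3","H3","H2","H3","H2","H1","H2","H3"]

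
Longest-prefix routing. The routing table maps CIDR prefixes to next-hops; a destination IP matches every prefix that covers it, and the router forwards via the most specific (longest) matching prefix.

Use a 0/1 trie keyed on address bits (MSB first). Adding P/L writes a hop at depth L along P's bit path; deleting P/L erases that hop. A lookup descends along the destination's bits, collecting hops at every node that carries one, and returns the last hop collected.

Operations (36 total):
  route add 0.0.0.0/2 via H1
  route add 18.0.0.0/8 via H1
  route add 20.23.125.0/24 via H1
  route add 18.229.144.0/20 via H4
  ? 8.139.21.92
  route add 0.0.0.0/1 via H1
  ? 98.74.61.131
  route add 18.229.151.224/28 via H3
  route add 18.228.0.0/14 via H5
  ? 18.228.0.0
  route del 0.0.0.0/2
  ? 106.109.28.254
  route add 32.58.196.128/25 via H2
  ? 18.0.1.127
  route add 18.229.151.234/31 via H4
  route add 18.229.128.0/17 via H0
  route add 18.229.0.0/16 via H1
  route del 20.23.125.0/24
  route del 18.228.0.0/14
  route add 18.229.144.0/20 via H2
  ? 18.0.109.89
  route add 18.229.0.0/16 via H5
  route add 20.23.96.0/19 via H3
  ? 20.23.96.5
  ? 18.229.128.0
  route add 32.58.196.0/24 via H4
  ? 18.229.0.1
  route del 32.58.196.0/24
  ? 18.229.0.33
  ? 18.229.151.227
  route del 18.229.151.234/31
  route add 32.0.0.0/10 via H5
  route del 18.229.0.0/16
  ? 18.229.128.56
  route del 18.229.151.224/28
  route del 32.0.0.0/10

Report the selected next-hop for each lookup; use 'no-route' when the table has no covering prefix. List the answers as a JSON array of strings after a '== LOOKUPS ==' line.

Apply in order:
  + 0.0.0.0/2 (H1) depth=2
  + 18.0.0.0/8 (H1) depth=8
  + 20.23.125.0/24 (H1) depth=24
  + 18.229.144.0/20 (H4) depth=20
  ? 8.139.21.92  path d0:-→d1:-→d2:H1→d3:-  best=H1
  + 0.0.0.0/1 (H1) depth=1
  ? 98.74.61.131  path d0:-→d1:H1  best=H1
  + 18.229.151.224/28 (H3) depth=28
  + 18.228.0.0/14 (H5) depth=14
  ? 18.228.0.0  path d0:-→d1:H1→d2:H1→d3:-→d4:-→d5:-→d6:-→d7:-→d8:H1→d9:-→d10:-→d11:-→d12:-→d13:-→d14:H5→d15:-  best=H5
  del 0.0.0.0/2 (clear depth 2)
  ? 106.109.28.254  path d0:-→d1:H1  best=H1
  + 32.58.196.128/25 (H2) depth=25
  ? 18.0.1.127  path d0:-→d1:H1→d2:-→d3:-→d4:-→d5:-→d6:-→d7:-→d8:H1  best=H1
  + 18.229.151.234/31 (H4) depth=31
  + 18.229.128.0/17 (H0) depth=17
  + 18.229.0.0/16 (H1) depth=16
  del 20.23.125.0/24 (clear depth 24)
  del 18.228.0.0/14 (clear depth 14)
  + 18.229.144.0/20 (H2) depth=20
  ? 18.0.109.89  path d0:-→d1:H1→d2:-→d3:-→d4:-→d5:-→d6:-→d7:-→d8:H1  best=H1
  + 18.229.0.0/16 (H5) depth=16
  + 20.23.96.0/19 (H3) depth=19
  ? 20.23.96.5  path d0:-→d1:H1→d2:-→d3:-→d4:-→d5:-→d6:-→d7:-→d8:-→d9:-→d10:-→d11:-→d12:-→d13:-→d14:-→d15:-→d16:-→d17:-→d18:-→d19:H3  best=H3
  ? 18.229.128.0  path d0:-→d1:H1→d2:-→d3:-→d4:-→d5:-→d6:-→d7:-→d8:H1→d9:-→d10:-→d11:-→d12:-→d13:-→d14:-→d15:-→d16:H5→d17:H0→d18:-→d19:-  best=H0
  + 32.58.196.0/24 (H4) depth=24
  ? 18.229.0.1  path d0:-→d1:H1→d2:-→d3:-→d4:-→d5:-→d6:-→d7:-→d8:H1→d9:-→d10:-→d11:-→d12:-→d13:-→d14:-→d15:-→d16:H5  best=H5
  del 32.58.196.0/24 (clear depth 24)
  ? 18.229.0.33  path d0:-→d1:H1→d2:-→d3:-→d4:-→d5:-→d6:-→d7:-→d8:H1→d9:-→d10:-→d11:-→d12:-→d13:-→d14:-→d15:-→d16:H5  best=H5
  ? 18.229.151.227  path d0:-→d1:H1→d2:-→d3:-→d4:-→d5:-→d6:-→d7:-→d8:H1→d9:-→d10:-→d11:-→d12:-→d13:-→d14:-→d15:-→d16:H5→d17:H0→d18:-→d19:-→d20:H2→d21:-→d22:-→d23:-→d24:-→d25:-→d26:-→d27:-→d28:H3  best=H3
  del 18.229.151.234/31 (clear depth 31)
  + 32.0.0.0/10 (H5) depth=10
  del 18.229.0.0/16 (clear depth 16)
  ? 18.229.128.56  path d0:-→d1:H1→d2:-→d3:-→d4:-→d5:-→d6:-→d7:-→d8:H1→d9:-→d10:-→d11:-→d12:-→d13:-→d14:-→d15:-→d16:-→d17:H0→d18:-→d19:-  best=H0
  del 18.229.151.224/28 (clear depth 28)
  del 32.0.0.0/10 (clear depth 10)

== LOOKUPS ==
["H1","H1","H5","H1","H1","H1","H3","H0","H5","H5","H3","H0"]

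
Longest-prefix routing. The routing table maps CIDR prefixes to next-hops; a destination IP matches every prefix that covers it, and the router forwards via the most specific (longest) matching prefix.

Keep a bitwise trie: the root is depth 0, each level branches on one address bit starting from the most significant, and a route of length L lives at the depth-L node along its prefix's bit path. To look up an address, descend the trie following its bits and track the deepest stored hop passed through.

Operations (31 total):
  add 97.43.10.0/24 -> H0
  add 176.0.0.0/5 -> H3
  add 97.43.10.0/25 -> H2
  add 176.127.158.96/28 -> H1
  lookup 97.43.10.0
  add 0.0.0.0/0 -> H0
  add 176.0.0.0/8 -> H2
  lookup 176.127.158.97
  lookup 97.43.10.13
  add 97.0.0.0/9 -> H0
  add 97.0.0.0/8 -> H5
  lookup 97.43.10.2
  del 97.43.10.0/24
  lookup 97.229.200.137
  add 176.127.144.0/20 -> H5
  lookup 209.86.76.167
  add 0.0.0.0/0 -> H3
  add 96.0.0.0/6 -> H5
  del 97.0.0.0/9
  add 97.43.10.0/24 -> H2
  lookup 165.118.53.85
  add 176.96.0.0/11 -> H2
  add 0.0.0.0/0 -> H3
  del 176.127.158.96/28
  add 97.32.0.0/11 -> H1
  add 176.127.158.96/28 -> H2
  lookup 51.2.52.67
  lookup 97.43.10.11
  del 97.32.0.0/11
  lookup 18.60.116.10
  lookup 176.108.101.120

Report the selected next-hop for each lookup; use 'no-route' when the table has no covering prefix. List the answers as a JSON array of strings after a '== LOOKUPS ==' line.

Trace:
  add 97.43.10.0/24 -> H0 at depth 24
  add 176.0.0.0/5 -> H3 at depth 5
  add 97.43.10.0/25 -> H2 at depth 25
  add 176.127.158.96/28 -> H1 at depth 28
  ? 97.43.10.0  path d0:-→d1:-→d2:-→d3:-→d4:-→d5:-→d6:-→d7:-→d8:-→d9:-→d10:-→d11:-→d12:-→d13:-→d14:-→d15:-→d16:-→d17:-→d18:-→d19:-→d20:-→d21:-→d22:-→d23:-→d24:H0→d25:H2  best=H2
  add 0.0.0.0/0 -> H0 at depth 0
  add 176.0.0.0/8 -> H2 at depth 8
  ? 176.127.158.97  path d0:H0→d1:-→d2:-→d3:-→d4:-→d5:H3→d6:-→d7:-→d8:H2→d9:-→d10:-→d11:-→d12:-→d13:-→d14:-→d15:-→d16:-→d17:-→d18:-→d19:-→d20:-→d21:-→d22:-→d23:-→d24:-→d25:-→d26:-→d27:-→d28:H1  best=H1
  ? 97.43.10.13  path d0:H0→d1:-→d2:-→d3:-→d4:-→d5:-→d6:-→d7:-→d8:-→d9:-→d10:-→d11:-→d12:-→d13:-→d14:-→d15:-→d16:-→d17:-→d18:-→d19:-→d20:-→d21:-→d22:-→d23:-→d24:H0→d25:H2  best=H2
  add 97.0.0.0/9 -> H0 at depth 9
  add 97.0.0.0/8 -> H5 at depth 8
  ? 97.43.10.2  path d0:H0→d1:-→d2:-→d3:-→d4:-→d5:-→d6:-→d7:-→d8:H5→d9:H0→d10:-→d11:-→d12:-→d13:-→d14:-→d15:-→d16:-→d17:-→d18:-→d19:-→d20:-→d21:-→d22:-→d23:-→d24:H0→d25:H2  best=H2
  - 97.43.10.0/24 clear@24
  ? 97.229.200.137  path d0:H0→d1:-→d2:-→d3:-→d4:-→d5:-→d6:-→d7:-→d8:H5  best=H5
  add 176.127.144.0/20 -> H5 at depth 20
  ? 209.86.76.167  path d0:H0→d1:-  best=H0
  add 0.0.0.0/0 -> H3 at depth 0
  add 96.0.0.0/6 -> H5 at depth 6
  - 97.0.0.0/9 clear@9
  add 97.43.10.0/24 -> H2 at depth 24
  ? 165.118.53.85  path d0:H3→d1:-→d2:-→d3:-  best=H3
  add 176.96.0.0/11 -> H2 at depth 11
  add 0.0.0.0/0 -> H3 at depth 0
  - 176.127.158.96/28 clear@28
  add 97.32.0.0/11 -> H1 at depth 11
  add 176.127.158.96/28 -> H2 at depth 28
  ? 51.2.52.67  path d0:H3→d1:-  best=H3
  ? 97.43.10.11  path d0:H3→d1:-→d2:-→d3:-→d4:-→d5:-→d6:H5→d7:-→d8:H5→d9:-→d10:-→d11:H1→d12:-→d13:-→d14:-→d15:-→d16:-→d17:-→d18:-→d19:-→d20:-→d21:-→d22:-→d23:-→d24:H2→d25:H2  best=H2
  - 97.32.0.0/11 clear@11
  ? 18.60.116.10  path d0:H3→d1:-  best=H3
  ? 176.108.101.120  path d0:H3→d1:-→d2:-→d3:-→d4:-→d5:H3→d6:-→d7:-→d8:H2→d9:-→d10:-→d11:H2  best=H2

== LOOKUPS ==
["H2","H1","H2","H2","H5","H0","H3","H3","H2","H3","H2"]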